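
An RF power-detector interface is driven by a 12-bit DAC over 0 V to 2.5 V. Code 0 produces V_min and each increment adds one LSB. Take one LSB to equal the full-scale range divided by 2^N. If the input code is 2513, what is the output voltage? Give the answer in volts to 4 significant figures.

Range is 2.5 V. LSB = 2.5 V / 2^12.
Output = V_min + (2513/4096) × range = 0 + 0.613525 × 2.5 V
      = 0 V + 1.53381 V = 1.53381 V.

1.534 V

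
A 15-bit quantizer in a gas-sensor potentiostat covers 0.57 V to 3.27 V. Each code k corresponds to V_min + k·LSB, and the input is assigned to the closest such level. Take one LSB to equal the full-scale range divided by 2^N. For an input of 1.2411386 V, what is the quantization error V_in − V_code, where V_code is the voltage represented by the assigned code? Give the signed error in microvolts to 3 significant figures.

+11.3 µV

Range = 3.27 − (0.57) = 2.7 V. LSB = 2.7 V / 2^15 ≈ 82.40 µV.
(V_in − V_min)/LSB = (1.2411386 − (0.57)) × 32768/2.7 = 8145.1369 → nearest code k = 8145.
Reconstructed level: 0.57 + 8145 × 2.7/32768 V = 1.2411273193 V.
V_in − V_code = 1.2411386 − (1.2411273193) = +11.3 µV.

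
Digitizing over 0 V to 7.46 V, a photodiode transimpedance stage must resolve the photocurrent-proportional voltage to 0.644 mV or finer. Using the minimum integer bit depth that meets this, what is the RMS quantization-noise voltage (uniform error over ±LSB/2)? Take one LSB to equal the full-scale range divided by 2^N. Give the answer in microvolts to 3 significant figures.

V_FS = 7.46 V.
Levels needed ≥ 7.46/0.644 mV = 11580. 2^14 = 16384 suffices, so N_min = 14.
LSB = 7.46 V / 2^14 = 455.32 µV.
V_rms = LSB/√12 = 131 µV.

131 µV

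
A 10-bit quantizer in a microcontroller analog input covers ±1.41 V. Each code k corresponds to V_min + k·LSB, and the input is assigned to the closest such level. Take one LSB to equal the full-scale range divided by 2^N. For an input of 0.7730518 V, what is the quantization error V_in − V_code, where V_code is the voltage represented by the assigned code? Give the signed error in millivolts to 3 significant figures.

Span: 1.41 V − (-1.41 V) = 2.82 V. LSB = 2.82 V / 2^10 ≈ 2.754 mV.
Position in LSBs: (0.7730518 − (-1.41)) × 1024/2.82 = 792.7110; rounding gives k = 793.
Reconstructed level: -1.41 + 793 × 2.82/1024 V = 0.7738476563 V.
e = 0.7730518 − (0.7738476563) = −0.796 mV.

−0.796 mV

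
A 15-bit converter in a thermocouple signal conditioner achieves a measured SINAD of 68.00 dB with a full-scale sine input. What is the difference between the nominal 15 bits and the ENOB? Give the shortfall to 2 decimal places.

ENOB = (SINAD − 1.76)/6.02 = (68.00 − 1.76)/6.02 = 11.0033 bits.
Lost resolution: 15 − 11.0033 = 3.9967 bits.

4.00 bits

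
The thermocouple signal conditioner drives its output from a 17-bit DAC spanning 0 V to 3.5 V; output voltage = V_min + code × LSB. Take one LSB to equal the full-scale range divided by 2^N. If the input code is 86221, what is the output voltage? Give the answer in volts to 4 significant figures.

2.302 V

Range is 3.5 V. LSB = 3.5 V / 2^17.
Output = V_min + (86221/131072) × range = 0 + 0.657814 × 3.5 V
      = 0 V + 2.30235 V = 2.30235 V.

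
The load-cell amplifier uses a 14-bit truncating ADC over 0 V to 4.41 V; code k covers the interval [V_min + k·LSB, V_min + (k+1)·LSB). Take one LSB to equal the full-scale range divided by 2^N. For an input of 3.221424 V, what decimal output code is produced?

Full-scale range = 4.41 V. LSB = 4.41 V / 2^14 ≈ 269.2 µV.
V_in − V_min = 3.221424 − (0) = 3.221424 V.
Divide by LSB: 3.221424 × 16384/4.41 = 11968.2111.
Truncating gives code 11968.

11968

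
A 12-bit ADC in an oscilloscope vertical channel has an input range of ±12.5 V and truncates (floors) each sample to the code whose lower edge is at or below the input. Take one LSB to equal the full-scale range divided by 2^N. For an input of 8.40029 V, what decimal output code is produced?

Range = 12.5 − (-12.5) = 25 V. LSB = 25 V / 2^12 ≈ 6.104 mV.
(V_in − V_min) × 2^12/range = (8.40029 − (-12.5)) × 4096/25 = 3424.304.
Floor → code = 3424.

3424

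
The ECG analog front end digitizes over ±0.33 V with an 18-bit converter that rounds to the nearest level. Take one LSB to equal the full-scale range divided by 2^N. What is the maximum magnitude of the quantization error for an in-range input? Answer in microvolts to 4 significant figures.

The full-scale span is 0.33 − (-0.33) = 0.66 V.
LSB = 0.66 V ÷ 2^18 = 0.66/262144 V = 2.51770 µV.
|e|_max = LSB/2 = 1.259 µV.

1.259 µV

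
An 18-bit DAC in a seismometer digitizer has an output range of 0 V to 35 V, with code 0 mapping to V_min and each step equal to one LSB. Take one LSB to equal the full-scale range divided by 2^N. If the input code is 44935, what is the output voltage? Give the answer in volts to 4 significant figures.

5.999 V

Range is 35 V. LSB = 35 V / 2^18.
V_out = 0 + 44935 × (35/262144) V
      = 0 + 5.99947 = 5.99947 V.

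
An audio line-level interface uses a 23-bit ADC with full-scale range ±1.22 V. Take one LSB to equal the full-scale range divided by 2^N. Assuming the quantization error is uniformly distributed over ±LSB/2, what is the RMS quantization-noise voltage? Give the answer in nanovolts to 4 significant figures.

83.97 nV

The full-scale span is 1.22 − (-1.22) = 2.44 V.
One LSB is 2.44 V / 8388608 = 290.871 nV.
V_rms = LSB/√12 = 290.871 nV / √12 = 83.97 nV.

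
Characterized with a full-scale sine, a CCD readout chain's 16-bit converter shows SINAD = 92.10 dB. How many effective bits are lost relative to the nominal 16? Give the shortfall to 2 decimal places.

0.99 bits

Effective bits = (92.10 − 1.76)/6.02 = 15.0066.
Lost resolution: 16 − 15.0066 = 0.9934 bits.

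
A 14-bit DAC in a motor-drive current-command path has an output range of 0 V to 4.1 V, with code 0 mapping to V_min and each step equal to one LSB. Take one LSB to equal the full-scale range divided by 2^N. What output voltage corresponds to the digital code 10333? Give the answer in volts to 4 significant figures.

Full-scale range = 4.1 V. LSB = 4.1 V / 2^14.
V_out = 0 + 10333 × (4.1/16384) V
      = 0 + 2.58577 = 2.58577 V.

2.586 V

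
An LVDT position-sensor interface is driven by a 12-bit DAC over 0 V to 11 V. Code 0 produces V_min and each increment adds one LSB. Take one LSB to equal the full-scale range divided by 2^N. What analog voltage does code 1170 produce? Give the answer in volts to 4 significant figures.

Range is 11 V. LSB = 11 V / 2^12.
V_out = 0 + 1170 × (11/4096) V
      = 0 + 3.14209 = 3.14209 V.

3.142 V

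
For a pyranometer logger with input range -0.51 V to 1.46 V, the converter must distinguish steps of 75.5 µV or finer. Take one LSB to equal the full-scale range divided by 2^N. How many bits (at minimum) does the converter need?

15 bits

The full-scale span is 1.46 − (-0.51) = 1.97 V.
Levels needed ≥ 1.97/75.5 µV = 26090. 2^15 = 32768 suffices, so N_min = 15.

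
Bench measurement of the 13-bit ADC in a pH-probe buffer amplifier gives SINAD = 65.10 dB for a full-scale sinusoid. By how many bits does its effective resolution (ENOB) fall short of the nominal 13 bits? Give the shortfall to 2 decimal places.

ENOB = (SINAD − 1.76)/6.02 = (65.10 − 1.76)/6.02 = 10.5216 bits.
13 − 10.5216 = 2.48 bits below nominal.

2.48 bits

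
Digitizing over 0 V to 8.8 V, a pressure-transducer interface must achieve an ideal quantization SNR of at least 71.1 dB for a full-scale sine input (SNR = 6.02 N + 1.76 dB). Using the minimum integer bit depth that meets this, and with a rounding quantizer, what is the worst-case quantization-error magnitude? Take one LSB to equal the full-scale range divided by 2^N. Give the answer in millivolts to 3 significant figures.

Full-scale range = 8.8 V.
Solving 6.02 N ≥ 71.1 − 1.76: N ≥ 11.518. Round up → N = 12.
One LSB is 8.8 V / 4096 = 2.1484 mV.
Half an LSB is 1.07 mV.

1.07 mV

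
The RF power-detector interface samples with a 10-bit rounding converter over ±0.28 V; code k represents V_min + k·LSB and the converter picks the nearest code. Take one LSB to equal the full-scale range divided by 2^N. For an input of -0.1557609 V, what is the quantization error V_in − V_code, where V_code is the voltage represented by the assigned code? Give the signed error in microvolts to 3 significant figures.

The full-scale span is 0.28 − (-0.28) = 0.56 V. LSB = 0.56 V / 2^10 ≈ 0.5469 mV.
(V_in − V_min)/LSB = (-0.1557609 − (-0.28)) × 1024/0.56 = 227.1801 → nearest code k = 227.
V_code = V_min + k × range/2^10 = -0.28 + 227 × 0.56/1024 = -0.1558593750 V.
Error = V_in − V_code = -0.1557609 − (-0.1558593750) = +98.5 µV.

+98.5 µV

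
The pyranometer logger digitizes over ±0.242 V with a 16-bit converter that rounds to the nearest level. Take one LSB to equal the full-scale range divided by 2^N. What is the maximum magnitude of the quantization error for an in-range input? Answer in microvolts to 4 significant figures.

3.693 µV

Full-scale range = 0.242 V − (-0.242 V) = 0.484 V.
LSB = 0.484 V ÷ 2^16 = 0.484/65536 V = 7.38525 µV.
A rounding quantizer has |error| ≤ LSB/2 = 3.693 µV.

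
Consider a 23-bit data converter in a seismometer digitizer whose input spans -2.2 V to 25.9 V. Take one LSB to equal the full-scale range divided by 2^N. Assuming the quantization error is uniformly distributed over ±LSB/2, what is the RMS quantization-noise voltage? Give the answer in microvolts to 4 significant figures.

The full-scale span is 25.9 − (-2.2) = 28.1 V.
One LSB is 28.1 V / 8388608 = 3.34978 µV.
RMS of a uniform error over width LSB is LSB/√12 = 0.9670 µV.

0.9670 µV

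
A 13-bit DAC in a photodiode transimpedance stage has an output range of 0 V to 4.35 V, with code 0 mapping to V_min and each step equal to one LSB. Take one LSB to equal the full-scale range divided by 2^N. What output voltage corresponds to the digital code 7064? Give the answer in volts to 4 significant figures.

3.751 V

V_FS = 4.35 V. LSB = 4.35 V / 2^13.
V_out = 0 + 7064 × (4.35/8192) V
      = 0 V + 3.75103 V = 3.75103 V.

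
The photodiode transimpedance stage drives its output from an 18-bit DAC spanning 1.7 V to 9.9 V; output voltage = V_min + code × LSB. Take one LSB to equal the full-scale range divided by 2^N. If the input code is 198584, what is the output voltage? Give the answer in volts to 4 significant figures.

7.912 V

Full-scale range = 9.9 V − (1.7 V) = 8.2 V. LSB = 8.2 V / 2^18.
V_out = V_min + code × LSB = 1.7 V + 198584 × 8.2 V / 262144
      = 1.7 + 6.21181 = 7.91181 V.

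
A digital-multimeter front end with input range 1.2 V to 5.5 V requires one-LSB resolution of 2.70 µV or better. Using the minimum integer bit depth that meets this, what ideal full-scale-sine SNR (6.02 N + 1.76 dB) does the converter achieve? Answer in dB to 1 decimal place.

Span: 5.5 V − (1.2 V) = 4.3 V.
Need 2^N ≥ 4.3 V / 2.70 µV = 1.593e6 → N_min = 21.
6.02(21) + 1.76 = 128.18 dB.

128.2 dB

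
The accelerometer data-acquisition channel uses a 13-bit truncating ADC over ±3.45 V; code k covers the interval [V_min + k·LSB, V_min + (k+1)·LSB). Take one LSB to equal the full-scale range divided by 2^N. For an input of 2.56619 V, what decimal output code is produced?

The full-scale span is 3.45 − (-3.45) = 6.9 V. LSB = 6.9 V / 2^13 ≈ 0.8423 mV.
(V_in − V_min) × 2^13/range = (2.56619 − (-3.45)) × 8192/6.9 = 7142.700.
Floor → code = 7142.

7142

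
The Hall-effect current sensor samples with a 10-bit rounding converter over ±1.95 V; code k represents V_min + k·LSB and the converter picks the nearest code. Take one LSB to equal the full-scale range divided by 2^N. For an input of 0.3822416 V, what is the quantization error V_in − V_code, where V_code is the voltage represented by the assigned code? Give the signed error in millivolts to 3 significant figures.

+1.38 mV

The full-scale span is 1.95 − (-1.95) = 3.9 V. LSB = 3.9 V / 2^10 ≈ 3.809 mV.
Position in LSBs: (0.3822416 − (-1.95)) × 1024/3.9 = 612.3629; rounding gives k = 612.
V_code = -1.95 + (612/1024) × 3.9 = 0.3808593750 V.
e = 0.3822416 − (0.3808593750) = +1.38 mV.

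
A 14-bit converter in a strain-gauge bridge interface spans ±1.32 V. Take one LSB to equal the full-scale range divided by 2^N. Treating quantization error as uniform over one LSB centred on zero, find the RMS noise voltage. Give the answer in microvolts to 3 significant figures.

Range = 1.32 − (-1.32) = 2.64 V.
One LSB is 2.64 V / 16384 = 161.13 µV.
σ_q = LSB/√12 = 161.13 µV/3.4641 = 46.5 µV.

46.5 µV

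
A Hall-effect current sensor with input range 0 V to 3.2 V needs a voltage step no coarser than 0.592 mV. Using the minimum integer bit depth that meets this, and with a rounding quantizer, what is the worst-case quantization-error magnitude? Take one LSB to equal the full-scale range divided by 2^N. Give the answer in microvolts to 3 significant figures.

Span = 3.2 V.
Levels needed ≥ 3.2/0.592 mV = 5405. 2^13 = 8192 suffices, so N_min = 13.
LSB = 3.2 V ÷ 2^13 = 3.2/8192 V = 390.63 µV.
Half an LSB is 195 µV.

195 µV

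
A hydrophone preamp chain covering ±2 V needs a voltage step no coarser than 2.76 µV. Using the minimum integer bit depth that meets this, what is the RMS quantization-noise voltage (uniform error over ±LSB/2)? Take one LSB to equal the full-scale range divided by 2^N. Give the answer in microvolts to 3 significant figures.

0.551 µV

Full-scale range = 2 V − (-2 V) = 4 V.
Need 2^N ≥ 4 V / 2.76 µV = 1.449e6 → N_min = 21.
One LSB is 4 V / 2097152 = 1.9073 µV.
σ_q = LSB/√12 = 1.9073 µV/3.4641 = 0.551 µV.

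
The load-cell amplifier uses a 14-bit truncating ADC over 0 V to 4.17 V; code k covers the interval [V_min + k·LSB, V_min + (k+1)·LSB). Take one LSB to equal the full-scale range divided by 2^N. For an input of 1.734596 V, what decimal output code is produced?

V_FS = 4.17 V. LSB = 4.17 V / 2^14 ≈ 254.5 µV.
V_in − V_min = 1.734596 − (0) = 1.734596 V.
Divide by LSB: 1.734596 × 16384/4.17 = 6815.2568.
Truncating gives code 6815.

6815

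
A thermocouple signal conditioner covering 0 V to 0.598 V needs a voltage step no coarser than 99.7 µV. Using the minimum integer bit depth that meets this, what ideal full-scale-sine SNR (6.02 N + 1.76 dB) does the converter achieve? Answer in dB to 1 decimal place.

Range is 0.598 V.
0.598 V / 99.7 µV = 5998. Since 2^12 = 4096 and 2^13 = 8192, N = 13.
6.02(13) + 1.76 = 80.02 dB.

80.0 dB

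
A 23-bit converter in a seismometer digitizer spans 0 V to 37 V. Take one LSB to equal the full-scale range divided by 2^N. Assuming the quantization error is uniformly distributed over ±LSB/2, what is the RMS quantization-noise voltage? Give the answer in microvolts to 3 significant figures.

1.27 µV

V_FS = 37 V.
LSB = 37 V / 2^23 = 4.4107 µV.
σ_q = LSB/√12 = 4.4107 µV/3.4641 = 1.27 µV.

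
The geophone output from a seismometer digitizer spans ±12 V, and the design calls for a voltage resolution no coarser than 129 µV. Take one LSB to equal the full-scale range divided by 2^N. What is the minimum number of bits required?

Full-scale range = 12 V − (-12 V) = 24 V.
Levels needed ≥ 24/129 µV = 186000. 2^18 = 262144 suffices, so N_min = 18.

18 bits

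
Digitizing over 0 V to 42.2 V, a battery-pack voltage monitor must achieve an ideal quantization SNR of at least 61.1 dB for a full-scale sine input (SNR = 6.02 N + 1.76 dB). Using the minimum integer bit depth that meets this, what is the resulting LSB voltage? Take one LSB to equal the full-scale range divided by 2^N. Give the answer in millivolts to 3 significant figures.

Range is 42.2 V.
Solving 6.02 N ≥ 61.1 − 1.76: N ≥ 9.857. Round up → N = 10.
Step size = 42.2/1024 V = 41.2 mV.

41.2 mV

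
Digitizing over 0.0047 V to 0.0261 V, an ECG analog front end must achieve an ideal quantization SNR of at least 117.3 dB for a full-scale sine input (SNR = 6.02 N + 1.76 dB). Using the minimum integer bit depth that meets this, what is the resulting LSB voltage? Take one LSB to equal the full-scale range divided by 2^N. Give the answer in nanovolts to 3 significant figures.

20.4 nV

The full-scale span is 0.0261 − (0.0047) = 0.0214 V.
Required N = ⌈(117.3 − 1.76)/6.02⌉ = ⌈19.193⌉ = 20.
LSB = 0.0214 V / 2^20 = 20.4 nV.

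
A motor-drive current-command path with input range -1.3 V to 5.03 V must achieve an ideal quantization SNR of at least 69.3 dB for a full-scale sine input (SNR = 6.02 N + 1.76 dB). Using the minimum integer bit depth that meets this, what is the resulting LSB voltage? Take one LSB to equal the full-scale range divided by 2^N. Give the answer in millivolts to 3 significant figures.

Full-scale range = 5.03 V − (-1.3 V) = 6.33 V.
Required N = ⌈(69.3 − 1.76)/6.02⌉ = ⌈11.219⌉ = 12.
LSB = 6.33 V ÷ 2^12 = 6.33/4096 V = 1.55 mV.

1.55 mV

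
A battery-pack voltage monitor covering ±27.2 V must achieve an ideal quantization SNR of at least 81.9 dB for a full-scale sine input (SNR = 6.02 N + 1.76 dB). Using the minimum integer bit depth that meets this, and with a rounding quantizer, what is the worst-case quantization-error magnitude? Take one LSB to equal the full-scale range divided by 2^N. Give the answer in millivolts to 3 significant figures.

Full-scale range = 27.2 V − (-27.2 V) = 54.4 V.
6.02 N + 1.76 ≥ 81.9 gives N ≥ 13.312, so the minimum integer is 14.
Step size = 54.4/16384 V = 3.3203 mV.
Max error for round-to-nearest is LSB/2 = 1.66 mV.

1.66 mV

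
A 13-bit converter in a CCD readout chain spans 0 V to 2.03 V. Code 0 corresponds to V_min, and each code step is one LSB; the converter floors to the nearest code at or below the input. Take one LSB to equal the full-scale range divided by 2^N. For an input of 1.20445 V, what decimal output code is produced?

4860

Full-scale range = 2.03 V. LSB = 2.03 V / 2^13 ≈ 247.8 µV.
(V_in − V_min) × 2^13/range = (1.20445 − (0)) × 8192/2.03 = 4860.519.
Floor → code = 4860.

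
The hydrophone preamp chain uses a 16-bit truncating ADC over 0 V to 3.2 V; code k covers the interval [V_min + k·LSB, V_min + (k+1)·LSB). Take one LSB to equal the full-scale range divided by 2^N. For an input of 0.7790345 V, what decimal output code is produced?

Span = 3.2 V. LSB = 3.2 V / 2^16 ≈ 48.83 µV.
code = ⌊(V_in − V_min)/LSB⌋ = ⌊(V_in − V_min) × 2^16 / range⌋
     = ⌊(0.7790345 − (0)) × 65536 / 3.2⌋ = ⌊0.7790345 × 65536/3.2⌋
     = ⌊15954.627⌋ = 15954.

15954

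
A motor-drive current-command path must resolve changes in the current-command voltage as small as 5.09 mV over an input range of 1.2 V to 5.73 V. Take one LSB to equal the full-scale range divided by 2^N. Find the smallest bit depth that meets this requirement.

10 bits

Range = 5.73 − (1.2) = 4.53 V.
Required number of levels: 4.53/5.09 mV = 889.98; smallest N with 2^N ≥ that is 10.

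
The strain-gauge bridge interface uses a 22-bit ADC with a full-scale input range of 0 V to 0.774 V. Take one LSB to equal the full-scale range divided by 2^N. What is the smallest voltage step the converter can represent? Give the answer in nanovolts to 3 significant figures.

Full-scale range = 0.774 V.
There are 2^22 = 4194304 steps.
One LSB is 0.774 V / 4194304 = 185 nV.

185 nV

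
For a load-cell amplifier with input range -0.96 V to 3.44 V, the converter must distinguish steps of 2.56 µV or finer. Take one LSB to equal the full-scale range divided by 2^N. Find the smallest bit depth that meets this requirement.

The full-scale span is 3.44 − (-0.96) = 4.4 V.
4.4 V / 2.56 µV = 1.719e6. Since 2^20 = 1048576 and 2^21 = 2097152, N = 21.

21 bits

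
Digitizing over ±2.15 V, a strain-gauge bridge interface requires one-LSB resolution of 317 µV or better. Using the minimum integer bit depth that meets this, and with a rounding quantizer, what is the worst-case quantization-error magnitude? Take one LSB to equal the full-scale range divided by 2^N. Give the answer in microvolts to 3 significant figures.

The full-scale span is 2.15 − (-2.15) = 4.3 V.
Required number of levels: 4.3/317 µV = 13565; smallest N with 2^N ≥ that is 14.
One LSB is 4.3 V / 16384 = 262.45 µV.
Max error for round-to-nearest is LSB/2 = 131 µV.

131 µV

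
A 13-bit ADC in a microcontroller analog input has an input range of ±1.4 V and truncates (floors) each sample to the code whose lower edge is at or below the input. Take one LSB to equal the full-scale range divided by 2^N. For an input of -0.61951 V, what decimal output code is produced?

2283

Full-scale range = 1.4 V − (-1.4 V) = 2.8 V. LSB = 2.8 V / 2^13 ≈ 341.8 µV.
code = ⌊(V_in − V_min)/LSB⌋ = ⌊(V_in − V_min) × 2^13 / range⌋
     = ⌊(-0.61951 − (-1.4)) × 8192 / 2.8⌋ = ⌊0.78049 × 8192/2.8⌋
     = ⌊2283.491⌋ = 2283.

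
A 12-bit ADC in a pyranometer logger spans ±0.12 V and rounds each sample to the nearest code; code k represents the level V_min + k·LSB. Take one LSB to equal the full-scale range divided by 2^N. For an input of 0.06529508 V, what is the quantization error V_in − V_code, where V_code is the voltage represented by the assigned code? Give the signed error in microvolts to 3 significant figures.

Full-scale range = 0.12 V − (-0.12 V) = 0.24 V. LSB = 0.24 V / 2^12 ≈ 58.59 µV.
(0.06529508 − (-0.12)) / LSB = 0.18529508 × 4096/0.24 = 3162.3694. Nearest integer: k = 3162.
V_code = V_min + k × range/2^12 = -0.12 + 3162 × 0.24/4096 = 0.06527343750 V.
Error = V_in − V_code = 0.06529508 − (0.06527343750) = +21.6 µV.

+21.6 µV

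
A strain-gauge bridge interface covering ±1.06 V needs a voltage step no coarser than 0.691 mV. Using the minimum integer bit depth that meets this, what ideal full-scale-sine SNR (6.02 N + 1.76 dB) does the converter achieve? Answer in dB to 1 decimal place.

The full-scale span is 1.06 − (-1.06) = 2.12 V.
2.12 V / 0.691 mV = 3068. Since 2^11 = 2048 and 2^12 = 4096, N = 12.
Ideal SNR at N = 12: 6.02·12 + 1.76 = 74.0 dB.

74.0 dB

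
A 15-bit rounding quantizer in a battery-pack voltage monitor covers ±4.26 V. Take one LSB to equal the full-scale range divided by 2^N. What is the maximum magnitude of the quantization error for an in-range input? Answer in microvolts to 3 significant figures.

130 µV

The full-scale span is 4.26 − (-4.26) = 8.52 V.
LSB = 8.52 V / 2^15 = 260.01 µV.
A rounding quantizer has |error| ≤ LSB/2 = 130 µV.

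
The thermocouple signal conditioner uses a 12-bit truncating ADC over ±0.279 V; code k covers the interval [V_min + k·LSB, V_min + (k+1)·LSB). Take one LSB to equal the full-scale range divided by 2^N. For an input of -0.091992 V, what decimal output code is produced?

1372

Full-scale range = 0.279 V − (-0.279 V) = 0.558 V. LSB = 0.558 V / 2^12 ≈ 136.2 µV.
V_in − V_min = -0.091992 − (-0.279) = 0.187008 V.
Divide by LSB: 0.187008 × 4096/0.558 = 1372.7326.
Truncating gives code 1372.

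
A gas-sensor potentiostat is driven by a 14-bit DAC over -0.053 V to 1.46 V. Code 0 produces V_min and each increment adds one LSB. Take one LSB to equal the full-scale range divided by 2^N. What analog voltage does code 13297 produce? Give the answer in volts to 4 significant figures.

1.175 V

Span: 1.46 V − (-0.053 V) = 1.513 V. LSB = 1.513 V / 2^14.
Output = V_min + (13297/16384) × range = -0.053 + 0.811584 × 1.513 V
      = -0.053 + 1.22793 = 1.17493 V.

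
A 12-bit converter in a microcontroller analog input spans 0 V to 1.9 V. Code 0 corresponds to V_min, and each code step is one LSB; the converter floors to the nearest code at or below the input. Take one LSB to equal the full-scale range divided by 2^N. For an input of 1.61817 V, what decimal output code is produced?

Span = 1.9 V. LSB = 1.9 V / 2^12 ≈ 463.9 µV.
code = ⌊(V_in − V_min)/LSB⌋ = ⌊(V_in − V_min) × 2^12 / range⌋
     = ⌊(1.61817 − (0)) × 4096 / 1.9⌋ = ⌊1.61817 × 4096/1.9⌋
     = ⌊3488.434⌋ = 3488.

3488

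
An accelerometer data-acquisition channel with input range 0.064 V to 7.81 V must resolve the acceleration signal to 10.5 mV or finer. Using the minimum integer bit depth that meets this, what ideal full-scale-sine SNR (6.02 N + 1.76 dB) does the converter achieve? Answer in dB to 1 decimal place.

62.0 dB

Full-scale range = 7.81 V − (0.064 V) = 7.746 V.
Need 2^N ≥ 7.746 V / 10.5 mV = 737.7 → N_min = 10.
6.02(10) + 1.76 = 61.96 dB.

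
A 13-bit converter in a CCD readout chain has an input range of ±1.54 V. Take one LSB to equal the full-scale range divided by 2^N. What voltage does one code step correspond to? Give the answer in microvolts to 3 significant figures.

The full-scale span is 1.54 − (-1.54) = 3.08 V.
There are 2^13 = 8192 steps.
One LSB is 3.08 V / 8192 = 376 µV.

376 µV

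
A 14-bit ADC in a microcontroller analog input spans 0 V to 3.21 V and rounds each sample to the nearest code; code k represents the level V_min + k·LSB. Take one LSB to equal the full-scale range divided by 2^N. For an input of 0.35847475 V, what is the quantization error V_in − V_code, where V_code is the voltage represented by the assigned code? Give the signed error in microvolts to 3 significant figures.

−64.1 µV

V_FS = 3.21 V. LSB = 3.21 V / 2^14 ≈ 195.9 µV.
(V_in − V_min)/LSB = (0.35847475 − (0)) × 16384/3.21 = 1829.6730 → nearest code k = 1830.
V_code = 0 + (1830/16384) × 3.21 = 0.35853881836 V.
Error = V_in − V_code = 0.35847475 − (0.35853881836) = −64.1 µV.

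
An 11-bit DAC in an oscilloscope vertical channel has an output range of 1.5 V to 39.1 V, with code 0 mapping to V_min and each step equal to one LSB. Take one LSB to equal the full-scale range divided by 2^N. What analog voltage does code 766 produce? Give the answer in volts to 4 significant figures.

15.56 V

The full-scale span is 39.1 − (1.5) = 37.6 V. LSB = 37.6 V / 2^11.
V_out = V_min + code × LSB = 1.5 V + 766 × 37.6 V / 2048
      = 1.5 + 14.0633 = 15.5633 V.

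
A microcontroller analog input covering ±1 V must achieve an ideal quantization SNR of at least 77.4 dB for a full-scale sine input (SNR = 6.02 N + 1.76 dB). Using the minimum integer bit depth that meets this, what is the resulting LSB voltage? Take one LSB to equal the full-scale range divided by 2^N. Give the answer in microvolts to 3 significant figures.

The full-scale span is 1 − (-1) = 2 V.
Solving 6.02 N ≥ 77.4 − 1.76: N ≥ 12.565. Round up → N = 13.
One LSB is 2 V / 8192 = 244 µV.

244 µV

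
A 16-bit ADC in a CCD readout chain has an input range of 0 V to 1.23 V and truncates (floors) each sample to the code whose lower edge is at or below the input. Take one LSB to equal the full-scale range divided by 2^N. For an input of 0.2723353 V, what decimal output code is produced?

Span = 1.23 V. LSB = 1.23 V / 2^16 ≈ 18.77 µV.
(V_in − V_min) × 2^16/range = (0.2723353 − (0)) × 65536/1.23 = 14510.379.
Floor → code = 14510.

14510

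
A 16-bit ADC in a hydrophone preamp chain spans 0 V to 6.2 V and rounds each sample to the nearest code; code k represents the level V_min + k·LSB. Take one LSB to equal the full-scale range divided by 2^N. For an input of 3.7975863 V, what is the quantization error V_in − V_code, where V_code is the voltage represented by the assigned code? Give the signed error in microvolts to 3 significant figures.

Span = 6.2 V. LSB = 6.2 V / 2^16 ≈ 94.60 µV.
(V_in − V_min)/LSB = (3.7975863 − (0)) × 65536/6.2 = 40141.7122 → nearest code k = 40142.
Reconstructed level: 0 + 40142 × 6.2/65536 V = 3.7976135254 V.
V_in − V_code = 3.7975863 − (3.7976135254) = −27.2 µV.

−27.2 µV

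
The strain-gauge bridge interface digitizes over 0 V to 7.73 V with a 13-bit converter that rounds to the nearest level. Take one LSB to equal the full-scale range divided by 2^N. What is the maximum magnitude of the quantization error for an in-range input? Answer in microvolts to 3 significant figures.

Range is 7.73 V.
LSB = 7.73 V / 2^13 = 0.94360 mV.
A rounding quantizer has |error| ≤ LSB/2 = 472 µV.

472 µV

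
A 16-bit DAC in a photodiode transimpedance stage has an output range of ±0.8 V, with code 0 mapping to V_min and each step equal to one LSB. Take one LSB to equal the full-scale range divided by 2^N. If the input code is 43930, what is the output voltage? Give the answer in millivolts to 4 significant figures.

272.5 mV

The full-scale span is 0.8 − (-0.8) = 1.6 V. LSB = 1.6 V / 2^16.
V_out = -0.8 + 43930 × (1.6/65536) V
      = -0.8 + 1.07251 = 0.272510 V.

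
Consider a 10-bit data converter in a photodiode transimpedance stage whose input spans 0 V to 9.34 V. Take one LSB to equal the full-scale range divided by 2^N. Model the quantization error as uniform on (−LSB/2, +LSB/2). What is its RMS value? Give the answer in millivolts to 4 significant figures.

Full-scale range = 9.34 V.
One LSB is 9.34 V / 1024 = 9.12109 mV.
σ_q = LSB/√12 = 9.12109 mV/3.4641 = 2.633 mV.

2.633 mV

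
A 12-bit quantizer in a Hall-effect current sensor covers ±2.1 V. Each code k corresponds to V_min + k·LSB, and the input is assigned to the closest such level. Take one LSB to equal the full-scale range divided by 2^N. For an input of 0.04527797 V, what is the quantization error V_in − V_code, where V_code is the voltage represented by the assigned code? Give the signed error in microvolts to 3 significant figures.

+161 µV

Full-scale range = 2.1 V − (-2.1 V) = 4.2 V. LSB = 4.2 V / 2^12 ≈ 1.025 mV.
(0.04527797 − (-2.1)) / LSB = 2.14527797 × 4096/4.2 = 2092.1568. Nearest integer: k = 2092.
V_code = -2.1 + (2092/4096) × 4.2 = 0.04511718750 V.
V_in − V_code = 0.04527797 − (0.04511718750) = +161 µV.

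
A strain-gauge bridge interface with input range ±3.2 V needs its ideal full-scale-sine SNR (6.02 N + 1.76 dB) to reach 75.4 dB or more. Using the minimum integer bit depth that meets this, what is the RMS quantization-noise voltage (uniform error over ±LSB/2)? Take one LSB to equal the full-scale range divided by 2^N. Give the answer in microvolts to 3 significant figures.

Span: 3.2 V − (-3.2 V) = 6.4 V.
6.02 N + 1.76 ≥ 75.4 gives N ≥ 12.233, so the minimum integer is 13.
LSB = 6.4 V ÷ 2^13 = 6.4/8192 V = 0.78125 mV.
V_rms = LSB/√12 = 226 µV.

226 µV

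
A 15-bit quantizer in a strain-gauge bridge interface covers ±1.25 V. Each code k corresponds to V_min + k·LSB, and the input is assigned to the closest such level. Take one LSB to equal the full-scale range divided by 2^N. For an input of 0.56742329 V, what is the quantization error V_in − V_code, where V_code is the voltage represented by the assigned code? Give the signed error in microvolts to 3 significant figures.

+25.2 µV

Span: 1.25 V − (-1.25 V) = 2.5 V. LSB = 2.5 V / 2^15 ≈ 76.29 µV.
Position in LSBs: (0.56742329 − (-1.25)) × 32768/2.5 = 23821.3305; rounding gives k = 23821.
V_code = -1.25 + (23821/32768) × 2.5 = 0.56739807129 V.
e = 0.56742329 − (0.56739807129) = +25.2 µV.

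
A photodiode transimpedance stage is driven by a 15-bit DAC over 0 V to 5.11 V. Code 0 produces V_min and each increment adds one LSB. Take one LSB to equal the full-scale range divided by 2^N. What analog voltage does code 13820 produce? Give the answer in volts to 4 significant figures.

2.155 V

Range is 5.11 V. LSB = 5.11 V / 2^15.
Output = V_min + (13820/32768) × range = 0 + 0.421753 × 5.11 V
      = 0 V + 2.15516 V = 2.15516 V.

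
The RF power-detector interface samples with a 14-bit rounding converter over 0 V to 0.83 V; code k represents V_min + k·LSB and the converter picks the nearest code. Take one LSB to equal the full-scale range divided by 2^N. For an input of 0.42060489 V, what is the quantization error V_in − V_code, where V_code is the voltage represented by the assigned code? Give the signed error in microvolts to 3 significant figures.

−18.3 µV

Full-scale range = 0.83 V. LSB = 0.83 V / 2^14 ≈ 50.66 µV.
(0.42060489 − (0)) / LSB = 0.42060489 × 16384/0.83 = 8302.6392. Nearest integer: k = 8303.
Reconstructed level: 0 + 8303 × 0.83/16384 V = 0.42062316895 V.
Error = V_in − V_code = 0.42060489 − (0.42062316895) = −18.3 µV.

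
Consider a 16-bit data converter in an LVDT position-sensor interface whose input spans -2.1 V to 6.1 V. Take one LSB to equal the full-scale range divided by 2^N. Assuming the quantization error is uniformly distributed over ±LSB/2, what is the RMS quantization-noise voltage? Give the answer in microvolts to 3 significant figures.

Full-scale range = 6.1 V − (-2.1 V) = 8.2 V.
Step size = 8.2/65536 V = 125.12 µV.
V_rms = LSB/√12 = 125.12 µV / √12 = 36.1 µV.

36.1 µV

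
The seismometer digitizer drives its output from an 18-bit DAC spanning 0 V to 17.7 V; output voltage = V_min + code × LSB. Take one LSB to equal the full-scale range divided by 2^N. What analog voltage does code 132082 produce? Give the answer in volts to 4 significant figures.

8.918 V

Span = 17.7 V. LSB = 17.7 V / 2^18.
Output = V_min + (132082/262144) × range = 0 + 0.503853 × 17.7 V
      = 0 V + 8.91820 V = 8.91820 V.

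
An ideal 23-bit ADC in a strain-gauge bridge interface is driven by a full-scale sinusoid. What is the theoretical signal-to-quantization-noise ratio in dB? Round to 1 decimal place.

140.2 dB

Ideal quantization SNR: 6.02 × 23 + 1.76 dB = 140.2 dB.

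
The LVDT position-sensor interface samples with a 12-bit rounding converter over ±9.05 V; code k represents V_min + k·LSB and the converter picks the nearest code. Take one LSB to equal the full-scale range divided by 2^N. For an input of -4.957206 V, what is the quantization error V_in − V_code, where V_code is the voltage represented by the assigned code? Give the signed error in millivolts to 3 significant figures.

Span: 9.05 V − (-9.05 V) = 18.1 V. LSB = 18.1 V / 2^12 ≈ 4.419 mV.
(-4.957206 − (-9.05)) / LSB = 4.092794 × 4096/18.1 = 926.1925. Nearest integer: k = 926.
V_code = V_min + k × range/2^12 = -9.05 + 926 × 18.1/4096 = -4.958056641 V.
e = -4.957206 − (-4.958056641) = +0.851 mV.

+0.851 mV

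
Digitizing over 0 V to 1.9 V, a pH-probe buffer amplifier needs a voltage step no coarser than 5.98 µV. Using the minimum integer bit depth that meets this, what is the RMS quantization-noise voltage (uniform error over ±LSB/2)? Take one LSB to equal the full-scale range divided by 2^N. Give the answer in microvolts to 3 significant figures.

Full-scale range = 1.9 V.
Required number of levels: 1.9/5.98 µV = 317730; smallest N with 2^N ≥ that is 19.
LSB = 1.9 V / 2^19 = 3.6240 µV.
V_rms = LSB/√12 = 1.05 µV.

1.05 µV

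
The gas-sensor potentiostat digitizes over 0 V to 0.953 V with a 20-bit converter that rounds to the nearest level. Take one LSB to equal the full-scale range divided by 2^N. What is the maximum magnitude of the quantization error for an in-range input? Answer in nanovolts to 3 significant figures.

454 nV

Full-scale range = 0.953 V.
LSB = 0.953 V ÷ 2^20 = 0.953/1048576 V = 0.90885 µV.
A rounding quantizer has |error| ≤ LSB/2 = 454 nV.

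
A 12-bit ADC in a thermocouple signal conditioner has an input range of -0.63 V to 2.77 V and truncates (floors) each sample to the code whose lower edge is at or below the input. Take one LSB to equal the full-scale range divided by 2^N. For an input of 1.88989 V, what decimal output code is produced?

Span: 2.77 V − (-0.63 V) = 3.4 V. LSB = 3.4 V / 2^12 ≈ 0.8301 mV.
code = ⌊(V_in − V_min)/LSB⌋ = ⌊(V_in − V_min) × 2^12 / range⌋
     = ⌊(1.88989 − (-0.63)) × 4096 / 3.4⌋ = ⌊2.51989 × 4096/3.4⌋
     = ⌊3035.726⌋ = 3035.

3035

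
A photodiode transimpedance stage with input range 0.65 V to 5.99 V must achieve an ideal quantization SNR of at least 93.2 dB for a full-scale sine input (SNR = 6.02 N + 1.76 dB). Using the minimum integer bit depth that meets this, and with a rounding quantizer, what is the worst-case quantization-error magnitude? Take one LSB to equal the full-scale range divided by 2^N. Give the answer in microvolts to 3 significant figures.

The full-scale span is 5.99 − (0.65) = 5.34 V.
N ≥ (93.2 − 1.76)/6.02 = 15.189 → N_min = 16.
One LSB is 5.34 V / 65536 = 81.482 µV.
Half an LSB is 40.7 µV.

40.7 µV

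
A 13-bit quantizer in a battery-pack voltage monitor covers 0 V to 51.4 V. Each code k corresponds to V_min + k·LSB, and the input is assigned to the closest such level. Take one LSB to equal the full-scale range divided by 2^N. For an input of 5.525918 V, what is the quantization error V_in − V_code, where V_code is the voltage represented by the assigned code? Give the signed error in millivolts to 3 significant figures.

−1.84 mV

V_FS = 51.4 V. LSB = 51.4 V / 2^13 ≈ 6.274 mV.
(5.525918 − (0)) / LSB = 5.525918 × 8192/51.4 = 880.7066. Nearest integer: k = 881.
V_code = 0 + (881/8192) × 51.4 = 5.527758789 V.
V_in − V_code = 5.525918 − (5.527758789) = −1.84 mV.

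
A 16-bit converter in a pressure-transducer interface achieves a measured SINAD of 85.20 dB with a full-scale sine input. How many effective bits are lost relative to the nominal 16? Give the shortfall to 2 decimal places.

2.14 bits

Effective bits = (85.20 − 1.76)/6.02 = 13.8605.
Shortfall = 16 − 13.8605 = 2.1395 bits.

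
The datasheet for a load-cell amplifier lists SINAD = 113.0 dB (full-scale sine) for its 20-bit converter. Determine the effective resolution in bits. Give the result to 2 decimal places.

18.48 bits

ENOB = (113.0 − 1.76)/6.02 = 18.4784 bits.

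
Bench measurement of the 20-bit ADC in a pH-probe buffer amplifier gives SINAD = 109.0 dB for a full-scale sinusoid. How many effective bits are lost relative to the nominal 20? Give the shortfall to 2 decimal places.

2.19 bits

ENOB = (SINAD − 1.76)/6.02 = (109.0 − 1.76)/6.02 = 17.8140 bits.
Lost resolution: 20 − 17.8140 = 2.1860 bits.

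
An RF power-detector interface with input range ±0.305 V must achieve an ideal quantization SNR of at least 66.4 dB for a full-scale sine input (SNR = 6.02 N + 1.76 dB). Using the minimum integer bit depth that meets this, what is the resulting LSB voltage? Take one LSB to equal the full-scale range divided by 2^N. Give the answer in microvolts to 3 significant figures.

298 µV

Span: 0.305 V − (-0.305 V) = 0.61 V.
Required N = ⌈(66.4 − 1.76)/6.02⌉ = ⌈10.738⌉ = 11.
Step size = 0.61/2048 V = 298 µV.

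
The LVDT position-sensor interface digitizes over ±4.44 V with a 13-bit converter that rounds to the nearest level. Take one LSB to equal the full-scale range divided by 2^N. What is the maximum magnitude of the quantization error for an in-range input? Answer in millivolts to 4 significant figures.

The full-scale span is 4.44 − (-4.44) = 8.88 V.
LSB = 8.88 V / 2^13 = 1.08398 mV.
|e|_max = LSB/2 = 0.5420 mV.

0.5420 mV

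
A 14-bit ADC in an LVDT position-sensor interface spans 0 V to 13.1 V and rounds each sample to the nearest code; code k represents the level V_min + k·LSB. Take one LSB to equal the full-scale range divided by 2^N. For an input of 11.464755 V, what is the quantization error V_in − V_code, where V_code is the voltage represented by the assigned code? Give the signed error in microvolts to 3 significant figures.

−144 µV

Full-scale range = 13.1 V. LSB = 13.1 V / 2^14 ≈ 0.7996 mV.
(11.464755 − (0)) / LSB = 11.464755 × 16384/13.1 = 14338.8203. Nearest integer: k = 14339.
Reconstructed level: 0 + 14339 × 13.1/16384 V = 11.464898682 V.
e = 11.464755 − (11.464898682) = −144 µV.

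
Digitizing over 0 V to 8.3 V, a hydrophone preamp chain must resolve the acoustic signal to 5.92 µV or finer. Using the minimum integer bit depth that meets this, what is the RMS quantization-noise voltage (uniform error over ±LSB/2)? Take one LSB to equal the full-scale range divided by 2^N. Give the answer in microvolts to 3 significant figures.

Range is 8.3 V.
Required number of levels: 8.3/5.92 µV = 1.4020e6; smallest N with 2^N ≥ that is 21.
One LSB is 8.3 V / 2097152 = 3.9577 µV.
V_rms = LSB/√12 = 1.14 µV.

1.14 µV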